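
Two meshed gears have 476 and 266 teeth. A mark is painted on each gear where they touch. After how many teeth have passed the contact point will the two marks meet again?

The first simultaneous occurrence is after LCM of the individual periods.
476 = 2^2 × 7 × 17
266 = 2 × 7 × 19
LCM(476, 266) = 2^2 × 7 × 17 × 19 = 9044.

9044 teeth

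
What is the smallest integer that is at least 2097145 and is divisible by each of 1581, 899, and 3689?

2246601

The integer must be a common multiple of 1581, 899, and 3689, so a multiple of their LCM.
1581 = 3 × 17 × 31
899 = 29 × 31
3689 = 7 × 17 × 31
LCM(1581, 899, 3689) = 3 × 7 × 17 × 29 × 31 = 320943.
Smallest multiple of 320943 that is ≥ 2097145: ⌈2097145/320943⌉ × 320943 = 7 × 320943 = 2246601.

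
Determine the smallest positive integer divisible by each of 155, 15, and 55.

5115

155 = 5 × 31
15 = 3 × 5
55 = 5 × 11
LCM(155, 15, 55) = 3 × 5 × 11 × 31 = 5115.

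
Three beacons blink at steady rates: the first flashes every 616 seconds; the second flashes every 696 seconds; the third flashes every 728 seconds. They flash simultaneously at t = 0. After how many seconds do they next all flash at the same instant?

We need the least common multiple of the intervals.
616 = 2^3 × 7 × 11
696 = 2^3 × 3 × 29
728 = 2^3 × 7 × 13
LCM(616, 696, 728) = 2^3 × 3 × 7 × 11 × 13 × 29 = 696696.

696696 seconds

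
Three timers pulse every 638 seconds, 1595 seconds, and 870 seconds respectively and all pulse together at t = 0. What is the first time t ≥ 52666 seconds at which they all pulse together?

57420 seconds

Joint pulses occur at multiples of LCM(638, 1595, 870).
638 = 2 × 11 × 29
1595 = 5 × 11 × 29
870 = 2 × 3 × 5 × 29
LCM(638, 1595, 870) = 2 × 3 × 5 × 11 × 29 = 9570.
Smallest multiple of 9570 that is ≥ 52666: ⌈52666/9570⌉ × 9570 = 6 × 9570 = 57420.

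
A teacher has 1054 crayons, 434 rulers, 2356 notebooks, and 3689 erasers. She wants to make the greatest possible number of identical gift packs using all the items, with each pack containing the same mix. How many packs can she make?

The pack count must divide each quantity, so the greatest is gcd(1054, 434, 2356, 3689).
1054 = 2 × 17 × 31
434 = 2 × 7 × 31
2356 = 2^2 × 19 × 31
3689 = 7 × 17 × 31
gcd(1054, 434, 2356, 3689) = 31.

31 packs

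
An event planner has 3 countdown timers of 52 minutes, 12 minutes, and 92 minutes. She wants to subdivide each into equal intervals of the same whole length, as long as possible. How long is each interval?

The interval must divide each timer length; the longest such is the gcd.
52 = 2^2 × 13
12 = 2^2 × 3
92 = 2^2 × 23
gcd(52, 12, 92) = 2^2 = 4.

4 minutes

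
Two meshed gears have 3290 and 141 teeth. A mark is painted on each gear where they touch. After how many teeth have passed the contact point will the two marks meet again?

9870 teeth

The first simultaneous occurrence is after LCM of the individual periods.
3290 = 2 × 5 × 7 × 47
141 = 3 × 47
LCM(3290, 141) = 2 × 3 × 5 × 7 × 47 = 9870.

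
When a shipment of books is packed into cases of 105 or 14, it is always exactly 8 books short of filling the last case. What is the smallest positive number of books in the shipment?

202

Being 8 short of a full case of size k means N ≡ −8 (mod k), i.e. N + 8 is a multiple of each size.
105 = 3 × 5 × 7
14 = 2 × 7
LCM(105, 14) = 2 × 3 × 5 × 7 = 210.
Smallest positive N is 210 − 8 = 202.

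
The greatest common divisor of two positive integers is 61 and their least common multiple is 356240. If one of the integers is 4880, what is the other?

For two integers, gcd × lcm = product, so the other is (61 × 356240) / 4880 = 21730640 / 4880 = 4453.

4453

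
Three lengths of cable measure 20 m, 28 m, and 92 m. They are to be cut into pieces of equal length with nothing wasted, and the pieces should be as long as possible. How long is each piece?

4 m

Each piece length must divide every original length, so the longest possible is gcd(20, 28, 92).
20 = 2^2 × 5
28 = 2^2 × 7
92 = 2^2 × 23
gcd(20, 28, 92) = 2^2 = 4.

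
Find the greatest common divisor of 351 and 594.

351 = 3^3 × 13
594 = 2 × 3^3 × 11
gcd(351, 594) = 3^3 = 27.

27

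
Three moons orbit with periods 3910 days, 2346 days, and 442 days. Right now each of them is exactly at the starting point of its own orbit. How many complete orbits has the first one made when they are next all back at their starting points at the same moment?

They are all back at their starting positions together after one LCM of the periods.
3910 = 2 × 5 × 17 × 23
2346 = 2 × 3 × 17 × 23
442 = 2 × 13 × 17
LCM(3910, 2346, 442) = 2 × 3 × 5 × 13 × 17 × 23 = 152490.
Orbits for period 3910: 152490 / 3910 = 39.

39 orbits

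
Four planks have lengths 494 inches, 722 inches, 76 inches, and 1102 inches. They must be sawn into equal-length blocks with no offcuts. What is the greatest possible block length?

This is the greatest common divisor of 494, 722, 76, and 1102.
494 = 2 × 13 × 19
722 = 2 × 19^2
76 = 2^2 × 19
1102 = 2 × 19 × 29
gcd(494, 722, 76, 1102) = 2 × 19 = 38.

38 inches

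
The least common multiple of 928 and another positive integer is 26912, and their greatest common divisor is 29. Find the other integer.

gcd × lcm = product of the two integers, so the other integer is (29 × 26912) / 928 = 841.

841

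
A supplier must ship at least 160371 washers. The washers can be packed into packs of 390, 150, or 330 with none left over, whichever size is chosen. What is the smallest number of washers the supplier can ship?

The number of washers must be a common multiple of 390, 150, and 330, so a multiple of their LCM.
390 = 2 × 3 × 5 × 13
150 = 2 × 3 × 5^2
330 = 2 × 3 × 5 × 11
LCM(390, 150, 330) = 2 × 3 × 5^2 × 11 × 13 = 21450.
Smallest multiple of 21450 that is ≥ 160371: ⌈160371/21450⌉ × 21450 = 8 × 21450 = 171600.

171600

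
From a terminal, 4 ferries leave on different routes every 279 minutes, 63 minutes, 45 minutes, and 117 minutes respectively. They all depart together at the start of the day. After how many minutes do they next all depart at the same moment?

126945 minutes

The first simultaneous occurrence is after LCM of the individual periods.
279 = 3^2 × 31
63 = 3^2 × 7
45 = 3^2 × 5
117 = 3^2 × 13
LCM(279, 63, 45, 117) = 3^2 × 5 × 7 × 13 × 31 = 126945.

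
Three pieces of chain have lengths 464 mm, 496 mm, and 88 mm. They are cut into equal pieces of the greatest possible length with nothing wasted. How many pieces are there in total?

131

Piece length = gcd(464, 496, 88).
464 = 2^4 × 29
496 = 2^4 × 31
88 = 2^3 × 11
gcd(464, 496, 88) = 2^3 = 8.
Total pieces = 464/8 + 496/8 + 88/8 = 58 + 62 + 11 = 131.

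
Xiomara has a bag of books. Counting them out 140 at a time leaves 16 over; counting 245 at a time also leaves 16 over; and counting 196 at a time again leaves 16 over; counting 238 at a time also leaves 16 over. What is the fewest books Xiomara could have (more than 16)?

N − 16 must be a common multiple of 140, 245, 196, and 238.
140 = 2^2 × 5 × 7
245 = 5 × 7^2
196 = 2^2 × 7^2
238 = 2 × 7 × 17
LCM(140, 245, 196, 238) = 2^2 × 5 × 7^2 × 17 = 16660.
Smallest N > 16 is LCM + 16 = 16660 + 16 = 16676.

16676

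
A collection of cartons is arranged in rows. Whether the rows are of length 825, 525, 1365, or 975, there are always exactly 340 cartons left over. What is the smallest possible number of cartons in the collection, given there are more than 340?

75415

N − 340 must be a common multiple of 825, 525, 1365, and 975.
825 = 3 × 5^2 × 11
525 = 3 × 5^2 × 7
1365 = 3 × 5 × 7 × 13
975 = 3 × 5^2 × 13
LCM(825, 525, 1365, 975) = 3 × 5^2 × 7 × 11 × 13 = 75075.
Smallest N > 340 is LCM + 340 = 75075 + 340 = 75415.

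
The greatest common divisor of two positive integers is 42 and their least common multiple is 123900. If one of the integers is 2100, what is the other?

For two integers, gcd × lcm = product, so the other is (42 × 123900) / 2100 = 5203800 / 2100 = 2478.

2478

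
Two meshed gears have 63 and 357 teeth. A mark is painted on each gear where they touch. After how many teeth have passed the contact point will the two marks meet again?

1071 teeth

We need the least common multiple of the intervals.
63 = 3^2 × 7
357 = 3 × 7 × 17
LCM(63, 357) = 3^2 × 7 × 17 = 1071.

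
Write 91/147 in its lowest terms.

91 = 7 × 13
147 = 3 × 7^2
gcd(91, 147) = 7.
Divide numerator and denominator by 7: 91/147 = 13/21.

13/21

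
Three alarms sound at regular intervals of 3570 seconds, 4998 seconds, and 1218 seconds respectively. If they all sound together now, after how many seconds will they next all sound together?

They coincide at every common multiple of the periods; the first is the LCM.
3570 = 2 × 3 × 5 × 7 × 17
4998 = 2 × 3 × 7^2 × 17
1218 = 2 × 3 × 7 × 29
LCM(3570, 4998, 1218) = 2 × 3 × 5 × 7^2 × 17 × 29 = 724710.

724710 seconds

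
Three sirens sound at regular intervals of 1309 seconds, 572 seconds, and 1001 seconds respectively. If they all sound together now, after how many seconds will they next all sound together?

68068 seconds

We need the least common multiple of the intervals.
1309 = 7 × 11 × 17
572 = 2^2 × 11 × 13
1001 = 7 × 11 × 13
LCM(1309, 572, 1001) = 2^2 × 7 × 11 × 13 × 17 = 68068.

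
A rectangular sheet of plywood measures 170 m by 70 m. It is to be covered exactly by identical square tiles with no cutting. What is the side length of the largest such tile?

10 m

By the Euclidean algorithm:
170 = 2 × 70 + 30
70 = 2 × 30 + 10
30 = 3 × 10 + 0
gcd(170, 70) = 10.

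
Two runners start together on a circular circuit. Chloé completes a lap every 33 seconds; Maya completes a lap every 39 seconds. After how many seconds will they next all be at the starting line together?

The first simultaneous occurrence is after LCM of the individual periods.
33 = 3 × 11
39 = 3 × 13
LCM(33, 39) = 3 × 11 × 13 = 429.

429 seconds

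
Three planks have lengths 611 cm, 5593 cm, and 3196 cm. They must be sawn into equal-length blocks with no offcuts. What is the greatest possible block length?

47 cm

This is the greatest common divisor of 611, 5593, and 3196.
611 = 13 × 47
5593 = 7 × 17 × 47
3196 = 2^2 × 17 × 47
gcd(611, 5593, 3196) = 47.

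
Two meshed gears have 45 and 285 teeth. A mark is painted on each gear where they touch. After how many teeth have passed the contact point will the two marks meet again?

855 teeth

We need the least common multiple of the intervals.
45 = 3^2 × 5
285 = 3 × 5 × 19
LCM(45, 285) = 3^2 × 5 × 19 = 855.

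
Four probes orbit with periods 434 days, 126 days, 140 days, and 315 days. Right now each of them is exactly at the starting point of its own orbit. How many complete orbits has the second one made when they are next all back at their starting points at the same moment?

310 orbits

They are all back at their starting positions together after one LCM of the periods.
434 = 2 × 7 × 31
126 = 2 × 3^2 × 7
140 = 2^2 × 5 × 7
315 = 3^2 × 5 × 7
LCM(434, 126, 140, 315) = 2^2 × 3^2 × 5 × 7 × 31 = 39060.
Orbits for period 126: 39060 / 126 = 310.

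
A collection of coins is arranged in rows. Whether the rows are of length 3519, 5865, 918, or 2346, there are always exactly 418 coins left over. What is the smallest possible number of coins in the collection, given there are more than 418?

N − 418 must be a common multiple of 3519, 5865, 918, and 2346.
3519 = 3^2 × 17 × 23
5865 = 3 × 5 × 17 × 23
918 = 2 × 3^3 × 17
2346 = 2 × 3 × 17 × 23
LCM(3519, 5865, 918, 2346) = 2 × 3^3 × 5 × 17 × 23 = 105570.
Smallest N > 418 is LCM + 418 = 105570 + 418 = 105988.

105988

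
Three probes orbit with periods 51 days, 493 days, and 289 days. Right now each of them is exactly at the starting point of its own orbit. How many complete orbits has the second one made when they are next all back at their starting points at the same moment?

51 orbits

All finish a whole number of cycles simultaneously at t = LCM of the periods.
51 = 3 × 17
493 = 17 × 29
289 = 17^2
LCM(51, 493, 289) = 3 × 17^2 × 29 = 25143.
Orbits for period 493: 25143 / 493 = 51.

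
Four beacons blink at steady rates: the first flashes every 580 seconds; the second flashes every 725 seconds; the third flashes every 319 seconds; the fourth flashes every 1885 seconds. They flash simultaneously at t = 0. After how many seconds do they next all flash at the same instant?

414700 seconds

We need the least common multiple of the intervals.
580 = 2^2 × 5 × 29
725 = 5^2 × 29
319 = 11 × 29
1885 = 5 × 13 × 29
LCM(580, 725, 319, 1885) = 2^2 × 5^2 × 11 × 13 × 29 = 414700.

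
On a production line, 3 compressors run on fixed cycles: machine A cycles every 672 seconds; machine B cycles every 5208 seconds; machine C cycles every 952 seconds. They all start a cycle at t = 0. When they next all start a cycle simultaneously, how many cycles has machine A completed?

527 cycles

All finish a whole number of cycles simultaneously at t = LCM of the periods.
672 = 2^5 × 3 × 7
5208 = 2^3 × 3 × 7 × 31
952 = 2^3 × 7 × 17
LCM(672, 5208, 952) = 2^5 × 3 × 7 × 17 × 31 = 354144.
Cycles for period 672: 354144 / 672 = 527.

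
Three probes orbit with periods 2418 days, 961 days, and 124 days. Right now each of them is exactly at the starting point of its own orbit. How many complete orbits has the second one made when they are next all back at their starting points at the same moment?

They are all back at their starting positions together after one LCM of the periods.
2418 = 2 × 3 × 13 × 31
961 = 31^2
124 = 2^2 × 31
LCM(2418, 961, 124) = 2^2 × 3 × 13 × 31^2 = 149916.
Orbits for period 961: 149916 / 961 = 156.

156 orbits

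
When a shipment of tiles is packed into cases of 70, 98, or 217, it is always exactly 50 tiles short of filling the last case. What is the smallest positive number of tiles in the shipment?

15140

Being 50 short of a full case of size k means N ≡ −50 (mod k), i.e. N + 50 is a multiple of each size.
70 = 2 × 5 × 7
98 = 2 × 7^2
217 = 7 × 31
LCM(70, 98, 217) = 2 × 5 × 7^2 × 31 = 15190.
Smallest positive N is 15190 − 50 = 15140.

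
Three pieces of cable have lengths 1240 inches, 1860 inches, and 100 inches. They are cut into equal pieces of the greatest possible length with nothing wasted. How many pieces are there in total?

Piece length = gcd(1240, 1860, 100).
1240 = 2^3 × 5 × 31
1860 = 2^2 × 3 × 5 × 31
100 = 2^2 × 5^2
gcd(1240, 1860, 100) = 2^2 × 5 = 20.
Total pieces = 1240/20 + 1860/20 + 100/20 = 62 + 93 + 5 = 160.

160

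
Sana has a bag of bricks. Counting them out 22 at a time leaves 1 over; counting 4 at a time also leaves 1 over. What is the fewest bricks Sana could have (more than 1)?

N − 1 must be a common multiple of 22 and 4.
22 = 2 × 11
4 = 2^2
LCM(22, 4) = 2^2 × 11 = 44.
Smallest N > 1 is LCM + 1 = 44 + 1 = 45.

45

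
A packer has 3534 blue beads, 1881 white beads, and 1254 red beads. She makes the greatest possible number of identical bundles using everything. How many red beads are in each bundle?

22

Number of bundles = gcd(3534, 1881, 1254).
3534 = 2 × 3 × 19 × 31
1881 = 3^2 × 11 × 19
1254 = 2 × 3 × 11 × 19
gcd(3534, 1881, 1254) = 3 × 19 = 57.
red beads per bundle = 1254 / 57 = 22.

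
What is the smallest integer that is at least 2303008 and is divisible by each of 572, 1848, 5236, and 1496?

The integer must be a common multiple of 572, 1848, 5236, and 1496, so a multiple of their LCM.
572 = 2^2 × 11 × 13
1848 = 2^3 × 3 × 7 × 11
5236 = 2^2 × 7 × 11 × 17
1496 = 2^3 × 11 × 17
LCM(572, 1848, 5236, 1496) = 2^3 × 3 × 7 × 11 × 13 × 17 = 408408.
Smallest multiple of 408408 that is ≥ 2303008: ⌈2303008/408408⌉ × 408408 = 6 × 408408 = 2450448.

2450448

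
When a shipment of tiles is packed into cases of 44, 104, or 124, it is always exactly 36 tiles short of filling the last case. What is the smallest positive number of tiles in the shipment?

Being 36 short of a full case of size k means N ≡ −36 (mod k), i.e. N + 36 is a multiple of each size.
44 = 2^2 × 11
104 = 2^3 × 13
124 = 2^2 × 31
LCM(44, 104, 124) = 2^3 × 11 × 13 × 31 = 35464.
Smallest positive N is 35464 − 36 = 35428.

35428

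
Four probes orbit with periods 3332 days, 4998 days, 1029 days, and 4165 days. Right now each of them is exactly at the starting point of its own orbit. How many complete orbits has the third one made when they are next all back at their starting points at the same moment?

340 orbits

The first common completion time is the LCM of the periods.
3332 = 2^2 × 7^2 × 17
4998 = 2 × 3 × 7^2 × 17
1029 = 3 × 7^3
4165 = 5 × 7^2 × 17
LCM(3332, 4998, 1029, 4165) = 2^2 × 3 × 5 × 7^3 × 17 = 349860.
Orbits for period 1029: 349860 / 1029 = 340.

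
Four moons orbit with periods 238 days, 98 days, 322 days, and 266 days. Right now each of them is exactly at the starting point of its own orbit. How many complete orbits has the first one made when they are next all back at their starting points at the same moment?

They are all back at their starting positions together after one LCM of the periods.
238 = 2 × 7 × 17
98 = 2 × 7^2
322 = 2 × 7 × 23
266 = 2 × 7 × 19
LCM(238, 98, 322, 266) = 2 × 7^2 × 17 × 19 × 23 = 728042.
Orbits for period 238: 728042 / 238 = 3059.

3059 orbits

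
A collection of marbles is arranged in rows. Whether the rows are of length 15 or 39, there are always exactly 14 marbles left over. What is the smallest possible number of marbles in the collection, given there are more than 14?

N − 14 must be a common multiple of 15 and 39.
15 = 3 × 5
39 = 3 × 13
LCM(15, 39) = 3 × 5 × 13 = 195.
Smallest N > 14 is LCM + 14 = 195 + 14 = 209.

209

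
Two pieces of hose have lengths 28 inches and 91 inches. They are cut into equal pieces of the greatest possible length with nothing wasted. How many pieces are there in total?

17

Piece length = gcd(28, 91).
28 = 2^2 × 7
91 = 7 × 13
gcd(28, 91) = 7.
Total pieces = 28/7 + 91/7 = 4 + 13 = 17.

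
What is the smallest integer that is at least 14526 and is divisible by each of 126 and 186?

15624

The integer must be a common multiple of 126 and 186, so a multiple of their LCM.
126 = 2 × 3^2 × 7
186 = 2 × 3 × 31
LCM(126, 186) = 2 × 3^2 × 7 × 31 = 3906.
Smallest multiple of 3906 that is ≥ 14526: ⌈14526/3906⌉ × 3906 = 4 × 3906 = 15624.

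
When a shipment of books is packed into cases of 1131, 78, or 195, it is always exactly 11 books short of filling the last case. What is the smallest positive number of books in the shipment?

11299

Being 11 short of a full case of size k means N ≡ −11 (mod k), i.e. N + 11 is a multiple of each size.
1131 = 3 × 13 × 29
78 = 2 × 3 × 13
195 = 3 × 5 × 13
LCM(1131, 78, 195) = 2 × 3 × 5 × 13 × 29 = 11310.
Smallest positive N is 11310 − 11 = 11299.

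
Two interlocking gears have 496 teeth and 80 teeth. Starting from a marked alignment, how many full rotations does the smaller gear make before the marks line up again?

They are all back at their starting positions together after one LCM of the periods.
496 = 2^4 × 31
80 = 2^4 × 5
LCM(496, 80) = 2^4 × 5 × 31 = 2480.
Rotations for period 80: 2480 / 80 = 31.

31 rotations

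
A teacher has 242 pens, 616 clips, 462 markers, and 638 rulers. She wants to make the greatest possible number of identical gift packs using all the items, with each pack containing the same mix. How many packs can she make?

22 packs

The pack count must divide each quantity, so the greatest is gcd(242, 616, 462, 638).
242 = 2 × 11^2
616 = 2^3 × 7 × 11
462 = 2 × 3 × 7 × 11
638 = 2 × 11 × 29
gcd(242, 616, 462, 638) = 2 × 11 = 22.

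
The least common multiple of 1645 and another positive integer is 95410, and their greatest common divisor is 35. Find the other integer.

2030

gcd × lcm = product of the two integers, so the other integer is (35 × 95410) / 1645 = 2030.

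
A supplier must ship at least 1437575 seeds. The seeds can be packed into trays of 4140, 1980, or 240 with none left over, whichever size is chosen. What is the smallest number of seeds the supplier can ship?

The number of seeds must be a common multiple of 4140, 1980, and 240, so a multiple of their LCM.
4140 = 2^2 × 3^2 × 5 × 23
1980 = 2^2 × 3^2 × 5 × 11
240 = 2^4 × 3 × 5
LCM(4140, 1980, 240) = 2^4 × 3^2 × 5 × 11 × 23 = 182160.
Smallest multiple of 182160 that is ≥ 1437575: ⌈1437575/182160⌉ × 182160 = 8 × 182160 = 1457280.

1457280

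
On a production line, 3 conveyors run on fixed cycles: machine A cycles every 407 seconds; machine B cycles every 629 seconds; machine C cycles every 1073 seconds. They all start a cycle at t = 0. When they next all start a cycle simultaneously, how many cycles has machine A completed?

All finish a whole number of cycles simultaneously at t = LCM of the periods.
407 = 11 × 37
629 = 17 × 37
1073 = 29 × 37
LCM(407, 629, 1073) = 11 × 17 × 29 × 37 = 200651.
Cycles for period 407: 200651 / 407 = 493.

493 cycles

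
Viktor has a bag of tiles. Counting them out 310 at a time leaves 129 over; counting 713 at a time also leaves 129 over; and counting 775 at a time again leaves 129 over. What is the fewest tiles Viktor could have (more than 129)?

N − 129 must be a common multiple of 310, 713, and 775.
310 = 2 × 5 × 31
713 = 23 × 31
775 = 5^2 × 31
LCM(310, 713, 775) = 2 × 5^2 × 23 × 31 = 35650.
Smallest N > 129 is LCM + 129 = 35650 + 129 = 35779.

35779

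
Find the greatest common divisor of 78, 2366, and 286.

78 = 2 × 3 × 13
2366 = 2 × 7 × 13^2
286 = 2 × 11 × 13
gcd(78, 2366, 286) = 2 × 13 = 26.

26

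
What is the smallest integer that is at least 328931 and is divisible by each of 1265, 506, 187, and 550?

430100

The integer must be a common multiple of 1265, 506, 187, and 550, so a multiple of their LCM.
1265 = 5 × 11 × 23
506 = 2 × 11 × 23
187 = 11 × 17
550 = 2 × 5^2 × 11
LCM(1265, 506, 187, 550) = 2 × 5^2 × 11 × 17 × 23 = 215050.
Smallest multiple of 215050 that is ≥ 328931: ⌈328931/215050⌉ × 215050 = 2 × 215050 = 430100.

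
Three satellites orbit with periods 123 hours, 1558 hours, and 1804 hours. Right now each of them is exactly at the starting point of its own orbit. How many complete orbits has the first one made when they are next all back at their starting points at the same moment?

All finish a whole number of cycles simultaneously at t = LCM of the periods.
123 = 3 × 41
1558 = 2 × 19 × 41
1804 = 2^2 × 11 × 41
LCM(123, 1558, 1804) = 2^2 × 3 × 11 × 19 × 41 = 102828.
Orbits for period 123: 102828 / 123 = 836.

836 orbits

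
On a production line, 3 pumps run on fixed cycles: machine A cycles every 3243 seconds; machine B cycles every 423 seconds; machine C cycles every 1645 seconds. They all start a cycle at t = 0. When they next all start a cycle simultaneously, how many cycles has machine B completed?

805 cycles

They are all back at their starting positions together after one LCM of the periods.
3243 = 3 × 23 × 47
423 = 3^2 × 47
1645 = 5 × 7 × 47
LCM(3243, 423, 1645) = 3^2 × 5 × 7 × 23 × 47 = 340515.
Cycles for period 423: 340515 / 423 = 805.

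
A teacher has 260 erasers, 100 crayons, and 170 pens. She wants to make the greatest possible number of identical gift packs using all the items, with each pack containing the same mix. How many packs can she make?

The pack count must divide each quantity, so the greatest is gcd(260, 100, 170).
260 = 2^2 × 5 × 13
100 = 2^2 × 5^2
170 = 2 × 5 × 17
gcd(260, 100, 170) = 2 × 5 = 10.

10 packs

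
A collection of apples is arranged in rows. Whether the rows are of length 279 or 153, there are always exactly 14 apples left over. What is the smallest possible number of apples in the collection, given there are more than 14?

N − 14 must be a common multiple of 279 and 153.
279 = 3^2 × 31
153 = 3^2 × 17
LCM(279, 153) = 3^2 × 17 × 31 = 4743.
Smallest N > 14 is LCM + 14 = 4743 + 14 = 4757.

4757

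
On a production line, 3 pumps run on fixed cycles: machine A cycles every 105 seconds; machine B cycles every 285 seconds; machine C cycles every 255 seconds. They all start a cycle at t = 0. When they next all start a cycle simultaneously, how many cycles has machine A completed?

323 cycles

The first common completion time is the LCM of the periods.
105 = 3 × 5 × 7
285 = 3 × 5 × 19
255 = 3 × 5 × 17
LCM(105, 285, 255) = 3 × 5 × 7 × 17 × 19 = 33915.
Cycles for period 105: 33915 / 105 = 323.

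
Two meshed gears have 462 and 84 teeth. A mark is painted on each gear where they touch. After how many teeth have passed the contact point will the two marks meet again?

924 teeth

We need the least common multiple of the intervals.
462 = 2 × 3 × 7 × 11
84 = 2^2 × 3 × 7
LCM(462, 84) = 2^2 × 3 × 7 × 11 = 924.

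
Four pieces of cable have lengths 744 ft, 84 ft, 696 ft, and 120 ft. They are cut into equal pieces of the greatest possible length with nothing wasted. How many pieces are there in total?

Piece length = gcd(744, 84, 696, 120).
744 = 2^3 × 3 × 31
84 = 2^2 × 3 × 7
696 = 2^3 × 3 × 29
120 = 2^3 × 3 × 5
gcd(744, 84, 696, 120) = 2^2 × 3 = 12.
Total pieces = 744/12 + 84/12 + 696/12 + 120/12 = 62 + 7 + 58 + 10 = 137.

137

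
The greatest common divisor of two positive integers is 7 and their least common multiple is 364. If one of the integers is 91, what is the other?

For two integers, gcd × lcm = product, so the other is (7 × 364) / 91 = 2548 / 91 = 28.

28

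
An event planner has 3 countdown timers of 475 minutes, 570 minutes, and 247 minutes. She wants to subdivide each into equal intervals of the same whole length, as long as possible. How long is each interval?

The interval must divide each timer length; the longest such is the gcd.
475 = 5^2 × 19
570 = 2 × 3 × 5 × 19
247 = 13 × 19
gcd(475, 570, 247) = 19.

19 minutes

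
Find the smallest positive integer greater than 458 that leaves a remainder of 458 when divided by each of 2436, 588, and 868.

N − 458 must be a common multiple of 2436, 588, and 868.
2436 = 2^2 × 3 × 7 × 29
588 = 2^2 × 3 × 7^2
868 = 2^2 × 7 × 31
LCM(2436, 588, 868) = 2^2 × 3 × 7^2 × 29 × 31 = 528612.
Smallest N > 458 is LCM + 458 = 528612 + 458 = 529070.

529070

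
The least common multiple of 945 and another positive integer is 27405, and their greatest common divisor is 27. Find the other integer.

gcd × lcm = product of the two integers, so the other integer is (27 × 27405) / 945 = 783.

783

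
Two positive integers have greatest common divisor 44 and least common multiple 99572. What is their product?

4381168

For any two positive integers, gcd × lcm = product = 44 × 99572 = 4381168.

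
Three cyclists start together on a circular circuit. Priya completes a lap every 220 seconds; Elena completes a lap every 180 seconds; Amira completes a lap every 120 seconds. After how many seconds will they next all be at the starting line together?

3960 seconds

The first simultaneous occurrence is after LCM of the individual periods.
220 = 2^2 × 5 × 11
180 = 2^2 × 3^2 × 5
120 = 2^3 × 3 × 5
LCM(220, 180, 120) = 2^3 × 3^2 × 5 × 11 = 3960.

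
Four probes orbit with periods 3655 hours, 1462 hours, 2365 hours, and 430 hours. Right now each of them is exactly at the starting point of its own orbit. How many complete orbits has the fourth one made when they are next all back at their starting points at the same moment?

187 orbits

The first common completion time is the LCM of the periods.
3655 = 5 × 17 × 43
1462 = 2 × 17 × 43
2365 = 5 × 11 × 43
430 = 2 × 5 × 43
LCM(3655, 1462, 2365, 430) = 2 × 5 × 11 × 17 × 43 = 80410.
Orbits for period 430: 80410 / 430 = 187.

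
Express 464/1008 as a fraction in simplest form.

464 = 2^4 × 29
1008 = 2^4 × 3^2 × 7
gcd(464, 1008) = 2^4 = 16.
Divide numerator and denominator by 16: 464/1008 = 29/63.

29/63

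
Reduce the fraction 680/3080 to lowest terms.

17/77

680 = 2^3 × 5 × 17
3080 = 2^3 × 5 × 7 × 11
gcd(680, 3080) = 2^3 × 5 = 40.
Divide numerator and denominator by 40: 680/3080 = 17/77.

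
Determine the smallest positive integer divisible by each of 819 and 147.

5733

819 = 3^2 × 7 × 13
147 = 3 × 7^2
LCM(819, 147) = 3^2 × 7^2 × 13 = 5733.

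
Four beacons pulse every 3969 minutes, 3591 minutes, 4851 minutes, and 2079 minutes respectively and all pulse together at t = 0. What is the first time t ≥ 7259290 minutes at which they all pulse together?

7465689 minutes

Joint pulses occur at multiples of LCM(3969, 3591, 4851, 2079).
3969 = 3^4 × 7^2
3591 = 3^3 × 7 × 19
4851 = 3^2 × 7^2 × 11
2079 = 3^3 × 7 × 11
LCM(3969, 3591, 4851, 2079) = 3^4 × 7^2 × 11 × 19 = 829521.
Smallest multiple of 829521 that is ≥ 7259290: ⌈7259290/829521⌉ × 829521 = 9 × 829521 = 7465689.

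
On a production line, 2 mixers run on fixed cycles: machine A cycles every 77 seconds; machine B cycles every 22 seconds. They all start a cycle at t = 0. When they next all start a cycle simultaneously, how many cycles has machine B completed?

All finish a whole number of cycles simultaneously at t = LCM of the periods.
77 = 7 × 11
22 = 2 × 11
LCM(77, 22) = 2 × 7 × 11 = 154.
Cycles for period 22: 154 / 22 = 7.

7 cycles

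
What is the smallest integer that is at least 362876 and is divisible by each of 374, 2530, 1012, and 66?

516120

The integer must be a common multiple of 374, 2530, 1012, and 66, so a multiple of their LCM.
374 = 2 × 11 × 17
2530 = 2 × 5 × 11 × 23
1012 = 2^2 × 11 × 23
66 = 2 × 3 × 11
LCM(374, 2530, 1012, 66) = 2^2 × 3 × 5 × 11 × 17 × 23 = 258060.
Smallest multiple of 258060 that is ≥ 362876: ⌈362876/258060⌉ × 258060 = 2 × 258060 = 516120.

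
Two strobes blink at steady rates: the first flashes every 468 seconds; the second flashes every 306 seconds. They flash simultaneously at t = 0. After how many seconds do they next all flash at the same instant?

The first simultaneous occurrence is after LCM of the individual periods.
468 = 2^2 × 3^2 × 13
306 = 2 × 3^2 × 17
LCM(468, 306) = 2^2 × 3^2 × 13 × 17 = 7956.

7956 seconds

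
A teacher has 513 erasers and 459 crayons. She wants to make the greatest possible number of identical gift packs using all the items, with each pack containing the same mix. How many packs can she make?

The pack count must divide each quantity, so the greatest is gcd(513, 459).
513 = 3^3 × 19
459 = 3^3 × 17
gcd(513, 459) = 3^3 = 27.

27 packs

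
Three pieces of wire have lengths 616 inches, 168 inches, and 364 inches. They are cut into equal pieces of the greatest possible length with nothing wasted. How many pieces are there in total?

41

Piece length = gcd(616, 168, 364).
616 = 2^3 × 7 × 11
168 = 2^3 × 3 × 7
364 = 2^2 × 7 × 13
gcd(616, 168, 364) = 2^2 × 7 = 28.
Total pieces = 616/28 + 168/28 + 364/28 = 22 + 6 + 13 = 41.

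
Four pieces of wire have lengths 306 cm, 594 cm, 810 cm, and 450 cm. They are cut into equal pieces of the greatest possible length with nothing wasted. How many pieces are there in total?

Piece length = gcd(306, 594, 810, 450).
306 = 2 × 3^2 × 17
594 = 2 × 3^3 × 11
810 = 2 × 3^4 × 5
450 = 2 × 3^2 × 5^2
gcd(306, 594, 810, 450) = 2 × 3^2 = 18.
Total pieces = 306/18 + 594/18 + 810/18 + 450/18 = 17 + 33 + 45 + 25 = 120.

120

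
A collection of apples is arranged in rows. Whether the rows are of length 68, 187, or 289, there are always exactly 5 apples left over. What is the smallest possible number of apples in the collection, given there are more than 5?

N − 5 must be a common multiple of 68, 187, and 289.
68 = 2^2 × 17
187 = 11 × 17
289 = 17^2
LCM(68, 187, 289) = 2^2 × 11 × 17^2 = 12716.
Smallest N > 5 is LCM + 5 = 12716 + 5 = 12721.

12721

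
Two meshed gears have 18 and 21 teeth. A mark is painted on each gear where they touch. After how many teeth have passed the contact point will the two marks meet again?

We need the least common multiple of the intervals.
18 = 2 × 3^2
21 = 3 × 7
LCM(18, 21) = 2 × 3^2 × 7 = 126.

126 teeth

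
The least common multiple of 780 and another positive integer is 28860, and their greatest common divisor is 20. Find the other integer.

740

gcd × lcm = product of the two integers, so the other integer is (20 × 28860) / 780 = 740.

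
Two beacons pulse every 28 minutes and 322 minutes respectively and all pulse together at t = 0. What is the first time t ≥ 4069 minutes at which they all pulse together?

Joint pulses occur at multiples of LCM(28, 322).
28 = 2^2 × 7
322 = 2 × 7 × 23
LCM(28, 322) = 2^2 × 7 × 23 = 644.
Smallest multiple of 644 that is ≥ 4069: ⌈4069/644⌉ × 644 = 7 × 644 = 4508.

4508 minutes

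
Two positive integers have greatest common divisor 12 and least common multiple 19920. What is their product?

For any two positive integers, gcd × lcm = product = 12 × 19920 = 239040.

239040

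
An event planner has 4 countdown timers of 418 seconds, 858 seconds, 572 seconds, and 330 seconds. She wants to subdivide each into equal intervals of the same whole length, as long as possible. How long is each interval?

The interval must divide each timer length; the longest such is the gcd.
418 = 2 × 11 × 19
858 = 2 × 3 × 11 × 13
572 = 2^2 × 11 × 13
330 = 2 × 3 × 5 × 11
gcd(418, 858, 572, 330) = 2 × 11 = 22.

22 seconds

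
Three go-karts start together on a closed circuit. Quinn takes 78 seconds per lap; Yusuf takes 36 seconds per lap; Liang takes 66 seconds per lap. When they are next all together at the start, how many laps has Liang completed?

78 laps

They are all back at their starting positions together after one LCM of the periods.
78 = 2 × 3 × 13
36 = 2^2 × 3^2
66 = 2 × 3 × 11
LCM(78, 36, 66) = 2^2 × 3^2 × 11 × 13 = 5148.
Laps for period 66: 5148 / 66 = 78.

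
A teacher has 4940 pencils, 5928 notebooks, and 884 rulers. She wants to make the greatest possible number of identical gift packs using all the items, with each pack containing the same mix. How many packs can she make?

52 packs

The pack count must divide each quantity, so the greatest is gcd(4940, 5928, 884).
4940 = 2^2 × 5 × 13 × 19
5928 = 2^3 × 3 × 13 × 19
884 = 2^2 × 13 × 17
gcd(4940, 5928, 884) = 2^2 × 13 = 52.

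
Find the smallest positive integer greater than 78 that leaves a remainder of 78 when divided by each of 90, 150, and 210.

N − 78 must be a common multiple of 90, 150, and 210.
90 = 2 × 3^2 × 5
150 = 2 × 3 × 5^2
210 = 2 × 3 × 5 × 7
LCM(90, 150, 210) = 2 × 3^2 × 5^2 × 7 = 3150.
Smallest N > 78 is LCM + 78 = 3150 + 78 = 3228.

3228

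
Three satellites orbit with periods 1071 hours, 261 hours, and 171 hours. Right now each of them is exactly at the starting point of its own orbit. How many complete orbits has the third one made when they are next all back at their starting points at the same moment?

They are all back at their starting positions together after one LCM of the periods.
1071 = 3^2 × 7 × 17
261 = 3^2 × 29
171 = 3^2 × 19
LCM(1071, 261, 171) = 3^2 × 7 × 17 × 19 × 29 = 590121.
Orbits for period 171: 590121 / 171 = 3451.

3451 orbits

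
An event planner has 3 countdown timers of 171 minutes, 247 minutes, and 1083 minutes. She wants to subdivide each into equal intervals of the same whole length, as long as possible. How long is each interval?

19 minutes

The interval must divide each timer length; the longest such is the gcd.
171 = 3^2 × 19
247 = 13 × 19
1083 = 3 × 19^2
gcd(171, 247, 1083) = 19.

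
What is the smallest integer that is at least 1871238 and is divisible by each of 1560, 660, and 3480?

The integer must be a common multiple of 1560, 660, and 3480, so a multiple of their LCM.
1560 = 2^3 × 3 × 5 × 13
660 = 2^2 × 3 × 5 × 11
3480 = 2^3 × 3 × 5 × 29
LCM(1560, 660, 3480) = 2^3 × 3 × 5 × 11 × 13 × 29 = 497640.
Smallest multiple of 497640 that is ≥ 1871238: ⌈1871238/497640⌉ × 497640 = 4 × 497640 = 1990560.

1990560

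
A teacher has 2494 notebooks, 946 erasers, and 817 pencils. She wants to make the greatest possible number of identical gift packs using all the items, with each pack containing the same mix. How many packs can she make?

The pack count must divide each quantity, so the greatest is gcd(2494, 946, 817).
2494 = 2 × 29 × 43
946 = 2 × 11 × 43
817 = 19 × 43
gcd(2494, 946, 817) = 43.

43 packs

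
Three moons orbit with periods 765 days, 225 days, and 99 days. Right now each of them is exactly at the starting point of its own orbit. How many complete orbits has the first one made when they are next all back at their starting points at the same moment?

All finish a whole number of cycles simultaneously at t = LCM of the periods.
765 = 3^2 × 5 × 17
225 = 3^2 × 5^2
99 = 3^2 × 11
LCM(765, 225, 99) = 3^2 × 5^2 × 11 × 17 = 42075.
Orbits for period 765: 42075 / 765 = 55.

55 orbits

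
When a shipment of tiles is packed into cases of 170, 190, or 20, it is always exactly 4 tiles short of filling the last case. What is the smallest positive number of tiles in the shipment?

Being 4 short of a full case of size k means N ≡ −4 (mod k), i.e. N + 4 is a multiple of each size.
170 = 2 × 5 × 17
190 = 2 × 5 × 19
20 = 2^2 × 5
LCM(170, 190, 20) = 2^2 × 5 × 17 × 19 = 6460.
Smallest positive N is 6460 − 4 = 6456.

6456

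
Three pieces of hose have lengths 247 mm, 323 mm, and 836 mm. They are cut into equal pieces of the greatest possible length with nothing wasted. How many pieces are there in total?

Piece length = gcd(247, 323, 836).
247 = 13 × 19
323 = 17 × 19
836 = 2^2 × 11 × 19
gcd(247, 323, 836) = 19.
Total pieces = 247/19 + 323/19 + 836/19 = 13 + 17 + 44 = 74.

74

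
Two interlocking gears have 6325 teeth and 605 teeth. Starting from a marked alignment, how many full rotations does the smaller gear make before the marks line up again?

115 rotations

All finish a whole number of cycles simultaneously at t = LCM of the periods.
6325 = 5^2 × 11 × 23
605 = 5 × 11^2
LCM(6325, 605) = 5^2 × 11^2 × 23 = 69575.
Rotations for period 605: 69575 / 605 = 115.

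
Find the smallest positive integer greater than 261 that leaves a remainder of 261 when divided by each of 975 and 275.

10986

N − 261 must be a common multiple of 975 and 275.
975 = 3 × 5^2 × 13
275 = 5^2 × 11
LCM(975, 275) = 3 × 5^2 × 11 × 13 = 10725.
Smallest N > 261 is LCM + 261 = 10725 + 261 = 10986.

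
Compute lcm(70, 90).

630

70 = 2 × 5 × 7
90 = 2 × 3^2 × 5
LCM(70, 90) = 2 × 3^2 × 5 × 7 = 630.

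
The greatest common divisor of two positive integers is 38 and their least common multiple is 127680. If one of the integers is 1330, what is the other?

3648

For two integers, gcd × lcm = product, so the other is (38 × 127680) / 1330 = 4851840 / 1330 = 3648.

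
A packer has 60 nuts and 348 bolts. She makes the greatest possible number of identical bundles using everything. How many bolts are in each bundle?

Number of bundles = gcd(60, 348).
60 = 2^2 × 3 × 5
348 = 2^2 × 3 × 29
gcd(60, 348) = 2^2 × 3 = 12.
bolts per bundle = 348 / 12 = 29.

29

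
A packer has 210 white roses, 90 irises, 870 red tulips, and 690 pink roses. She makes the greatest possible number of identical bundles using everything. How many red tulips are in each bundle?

Number of bundles = gcd(210, 90, 870, 690).
210 = 2 × 3 × 5 × 7
90 = 2 × 3^2 × 5
870 = 2 × 3 × 5 × 29
690 = 2 × 3 × 5 × 23
gcd(210, 90, 870, 690) = 2 × 3 × 5 = 30.
red tulips per bundle = 870 / 30 = 29.

29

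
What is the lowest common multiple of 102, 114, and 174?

102 = 2 × 3 × 17
114 = 2 × 3 × 19
174 = 2 × 3 × 29
LCM(102, 114, 174) = 2 × 3 × 17 × 19 × 29 = 56202.

56202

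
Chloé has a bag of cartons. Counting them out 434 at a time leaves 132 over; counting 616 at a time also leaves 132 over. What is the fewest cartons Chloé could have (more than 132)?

19228

N − 132 must be a common multiple of 434 and 616.
434 = 2 × 7 × 31
616 = 2^3 × 7 × 11
LCM(434, 616) = 2^3 × 7 × 11 × 31 = 19096.
Smallest N > 132 is LCM + 132 = 19096 + 132 = 19228.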